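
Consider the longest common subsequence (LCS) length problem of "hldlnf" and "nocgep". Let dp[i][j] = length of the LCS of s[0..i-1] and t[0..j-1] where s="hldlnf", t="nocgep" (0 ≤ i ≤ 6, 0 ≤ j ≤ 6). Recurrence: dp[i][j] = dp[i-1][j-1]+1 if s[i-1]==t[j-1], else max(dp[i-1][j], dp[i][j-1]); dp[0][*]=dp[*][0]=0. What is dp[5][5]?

1

   ''  n  o  c  g  e  p
''  0  0  0  0  0  0  0
 h  0  0  0  0  0  0  0
 l  0  0  0  0  0  0  0
 d  0  0  0  0  0  0  0
 l  0  0  0  0  0  0  0
 n  0  1  1  1  1  1  1
 f  0  1  1  1  1  1  1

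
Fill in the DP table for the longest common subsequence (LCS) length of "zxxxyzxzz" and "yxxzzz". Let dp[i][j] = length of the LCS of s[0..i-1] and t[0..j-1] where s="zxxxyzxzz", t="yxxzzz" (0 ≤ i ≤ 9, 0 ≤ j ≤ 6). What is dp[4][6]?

   ''  y  x  x  z  z  z
''  0  0  0  0  0  0  0
 z  0  0  0  0  1  1  1
 x  0  0  1  1  1  1  1
 x  0  0  1  2  2  2  2
 x  0  0  1  2  2  2  2
 y  0  1  1  2  2  2  2
 z  0  1  1  2  3  3  3
 x  0  1  2  2  3  3  3
 z  0  1  2  2  3  4  4
 z  0  1  2  2  3  4  5

2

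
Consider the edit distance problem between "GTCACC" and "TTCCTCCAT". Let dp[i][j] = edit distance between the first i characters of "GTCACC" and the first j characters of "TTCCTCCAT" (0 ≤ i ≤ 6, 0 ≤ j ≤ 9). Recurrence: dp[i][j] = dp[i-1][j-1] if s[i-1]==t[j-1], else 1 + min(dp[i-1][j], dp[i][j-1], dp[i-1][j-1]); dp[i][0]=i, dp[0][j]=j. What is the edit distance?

5

   ''  T  T  C  C  T  C  C  A  T
''  0  1  2  3  4  5  6  7  8  9
 G  1  1  2  3  4  5  6  7  8  9
 T  2  1  1  2  3  4  5  6  7  8
 C  3  2  2  1  2  3  4  5  6  7
 A  4  3  3  2  2  3  4  5  5  6
 C  5  4  4  3  2  3  3  4  5  6
 C  6  5  5  4  3  3  3  3  4  5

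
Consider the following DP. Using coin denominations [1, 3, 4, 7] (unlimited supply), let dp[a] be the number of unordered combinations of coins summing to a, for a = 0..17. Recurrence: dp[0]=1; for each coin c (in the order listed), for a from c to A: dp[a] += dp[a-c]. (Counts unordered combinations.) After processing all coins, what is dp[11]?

after  coin     0     1     2     3     4     5     6     7     8     9    10    11    12    13    14    15    16    17
          1     1     1     1     1     1     1     1     1     1     1     1     1     1     1     1     1     1     1
          3     1     1     1     2     2     2     3     3     3     4     4     4     5     5     5     6     6     6
          4     1     1     1     2     3     3     4     5     6     7     8     9    11    12    13    15    17    18
          7     1     1     1     2     3     3     4     6     7     8    10    12    14    16    19    22    25    28

12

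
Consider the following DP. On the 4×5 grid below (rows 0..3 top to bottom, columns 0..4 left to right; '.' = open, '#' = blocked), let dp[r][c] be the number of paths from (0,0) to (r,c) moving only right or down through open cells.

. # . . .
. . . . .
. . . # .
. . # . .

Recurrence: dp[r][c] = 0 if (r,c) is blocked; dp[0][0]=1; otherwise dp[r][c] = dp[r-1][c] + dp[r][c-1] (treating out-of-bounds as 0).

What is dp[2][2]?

r\c   0   1   2   3   4
  0   1   0   0   0   0
  1   1   1   1   1   1
  2   1   2   3   0   1
  3   1   3   0   0   1

3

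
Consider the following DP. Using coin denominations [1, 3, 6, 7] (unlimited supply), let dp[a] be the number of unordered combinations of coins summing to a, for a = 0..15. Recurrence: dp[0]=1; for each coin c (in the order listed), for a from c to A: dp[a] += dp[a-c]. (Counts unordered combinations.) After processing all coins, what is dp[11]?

after  coin     0     1     2     3     4     5     6     7     8     9    10    11    12    13    14    15
          1     1     1     1     1     1     1     1     1     1     1     1     1     1     1     1     1
          3     1     1     1     2     2     2     3     3     3     4     4     4     5     5     5     6
          6     1     1     1     2     2     2     4     4     4     6     6     6     9     9     9    12
          7     1     1     1     2     2     2     4     5     5     7     8     8    11    13    14    17

8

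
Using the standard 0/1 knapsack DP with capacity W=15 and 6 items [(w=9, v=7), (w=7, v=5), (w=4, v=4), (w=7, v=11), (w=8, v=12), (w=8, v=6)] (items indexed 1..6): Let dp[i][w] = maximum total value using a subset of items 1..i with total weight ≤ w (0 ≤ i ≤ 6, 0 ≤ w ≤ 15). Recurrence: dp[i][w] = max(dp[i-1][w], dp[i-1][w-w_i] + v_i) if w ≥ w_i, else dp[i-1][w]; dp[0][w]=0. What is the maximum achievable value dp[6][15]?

i\w   0   1   2   3   4   5   6   7   8   9  10  11  12  13  14  15
  0   0   0   0   0   0   0   0   0   0   0   0   0   0   0   0   0
  1   0   0   0   0   0   0   0   0   0   7   7   7   7   7   7   7
  2   0   0   0   0   0   0   0   5   5   7   7   7   7   7   7   7
  3   0   0   0   0   4   4   4   5   5   7   7   9   9  11  11  11
  4   0   0   0   0   4   4   4  11  11  11  11  15  15  15  16  16
  5   0   0   0   0   4   4   4  11  12  12  12  15  16  16  16  23
  6   0   0   0   0   4   4   4  11  12  12  12  15  16  16  16  23

23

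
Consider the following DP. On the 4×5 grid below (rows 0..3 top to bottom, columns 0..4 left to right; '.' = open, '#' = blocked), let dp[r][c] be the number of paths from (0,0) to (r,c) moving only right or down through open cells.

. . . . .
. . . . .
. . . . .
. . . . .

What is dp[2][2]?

r\c   0   1   2   3   4
  0   1   1   1   1   1
  1   1   2   3   4   5
  2   1   3   6  10  15
  3   1   4  10  20  35

6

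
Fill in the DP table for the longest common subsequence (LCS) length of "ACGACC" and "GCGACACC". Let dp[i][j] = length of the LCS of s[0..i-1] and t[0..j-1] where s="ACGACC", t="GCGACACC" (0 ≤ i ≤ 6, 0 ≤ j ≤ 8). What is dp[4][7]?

3

   ''  G  C  G  A  C  A  C  C
''  0  0  0  0  0  0  0  0  0
 A  0  0  0  0  1  1  1  1  1
 C  0  0  1  1  1  2  2  2  2
 G  0  1  1  2  2  2  2  2  2
 A  0  1  1  2  3  3  3  3  3
 C  0  1  2  2  3  4  4  4  4
 C  0  1  2  2  3  4  4  5  5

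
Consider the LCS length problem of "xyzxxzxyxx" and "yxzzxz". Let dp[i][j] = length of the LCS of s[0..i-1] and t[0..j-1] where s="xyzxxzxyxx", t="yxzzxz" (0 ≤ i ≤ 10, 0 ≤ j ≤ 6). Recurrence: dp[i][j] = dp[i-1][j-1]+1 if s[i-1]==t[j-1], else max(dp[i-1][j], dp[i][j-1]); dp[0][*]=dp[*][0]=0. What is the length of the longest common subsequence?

4

   ''  y  x  z  z  x  z
''  0  0  0  0  0  0  0
 x  0  0  1  1  1  1  1
 y  0  1  1  1  1  1  1
 z  0  1  1  2  2  2  2
 x  0  1  2  2  2  3  3
 x  0  1  2  2  2  3  3
 z  0  1  2  3  3  3  4
 x  0  1  2  3  3  4  4
 y  0  1  2  3  3  4  4
 x  0  1  2  3  3  4  4
 x  0  1  2  3  3  4  4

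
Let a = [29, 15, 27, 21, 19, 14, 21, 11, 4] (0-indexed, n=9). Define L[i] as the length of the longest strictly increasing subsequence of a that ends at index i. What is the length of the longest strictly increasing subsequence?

   i    0    1    2    3    4    5    6    7    8
a[i]   29   15   27   21   19   14   21   11    4
L[i]    1    1    2    2    2    1    3    1    1

3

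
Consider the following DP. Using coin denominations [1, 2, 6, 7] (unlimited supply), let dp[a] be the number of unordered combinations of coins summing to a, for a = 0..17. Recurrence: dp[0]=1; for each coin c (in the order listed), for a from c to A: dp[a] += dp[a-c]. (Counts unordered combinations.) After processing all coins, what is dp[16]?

27

after  coin     0     1     2     3     4     5     6     7     8     9    10    11    12    13    14    15    16    17
          1     1     1     1     1     1     1     1     1     1     1     1     1     1     1     1     1     1     1
          2     1     1     2     2     3     3     4     4     5     5     6     6     7     7     8     8     9     9
          6     1     1     2     2     3     3     5     5     7     7     9     9    12    12    15    15    18    18
          7     1     1     2     2     3     3     5     6     8     9    11    12    15    17    21    23    27    29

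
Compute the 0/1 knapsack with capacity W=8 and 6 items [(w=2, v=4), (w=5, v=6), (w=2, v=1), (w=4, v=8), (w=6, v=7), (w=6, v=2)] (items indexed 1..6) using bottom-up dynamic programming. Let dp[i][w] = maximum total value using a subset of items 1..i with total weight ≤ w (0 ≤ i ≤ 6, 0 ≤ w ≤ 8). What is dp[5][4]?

8

i\w   0   1   2   3   4   5   6   7   8
  0   0   0   0   0   0   0   0   0   0
  1   0   0   4   4   4   4   4   4   4
  2   0   0   4   4   4   6   6  10  10
  3   0   0   4   4   5   6   6  10  10
  4   0   0   4   4   8   8  12  12  13
  5   0   0   4   4   8   8  12  12  13
  6   0   0   4   4   8   8  12  12  13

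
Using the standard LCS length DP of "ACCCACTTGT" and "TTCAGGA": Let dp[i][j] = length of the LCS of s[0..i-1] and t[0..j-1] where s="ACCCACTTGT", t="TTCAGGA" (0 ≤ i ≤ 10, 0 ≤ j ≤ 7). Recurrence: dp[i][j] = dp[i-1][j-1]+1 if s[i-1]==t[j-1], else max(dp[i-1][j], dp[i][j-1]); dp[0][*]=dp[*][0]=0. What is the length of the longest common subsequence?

3

   ''  T  T  C  A  G  G  A
''  0  0  0  0  0  0  0  0
 A  0  0  0  0  1  1  1  1
 C  0  0  0  1  1  1  1  1
 C  0  0  0  1  1  1  1  1
 C  0  0  0  1  1  1  1  1
 A  0  0  0  1  2  2  2  2
 C  0  0  0  1  2  2  2  2
 T  0  1  1  1  2  2  2  2
 T  0  1  2  2  2  2  2  2
 G  0  1  2  2  2  3  3  3
 T  0  1  2  2  2  3  3  3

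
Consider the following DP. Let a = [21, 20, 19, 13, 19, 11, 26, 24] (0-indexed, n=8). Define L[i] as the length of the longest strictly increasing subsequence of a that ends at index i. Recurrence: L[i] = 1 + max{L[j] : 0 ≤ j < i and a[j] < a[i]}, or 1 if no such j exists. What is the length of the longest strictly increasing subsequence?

   i    0    1    2    3    4    5    6    7
a[i]   21   20   19   13   19   11   26   24
L[i]    1    1    1    1    2    1    3    3

3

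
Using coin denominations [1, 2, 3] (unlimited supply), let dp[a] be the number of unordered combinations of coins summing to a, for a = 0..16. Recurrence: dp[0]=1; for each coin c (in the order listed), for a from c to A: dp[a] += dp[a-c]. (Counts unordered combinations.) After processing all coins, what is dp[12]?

after  coin     0     1     2     3     4     5     6     7     8     9    10    11    12    13    14    15    16
          1     1     1     1     1     1     1     1     1     1     1     1     1     1     1     1     1     1
          2     1     1     2     2     3     3     4     4     5     5     6     6     7     7     8     8     9
          3     1     1     2     3     4     5     7     8    10    12    14    16    19    21    24    27    30

19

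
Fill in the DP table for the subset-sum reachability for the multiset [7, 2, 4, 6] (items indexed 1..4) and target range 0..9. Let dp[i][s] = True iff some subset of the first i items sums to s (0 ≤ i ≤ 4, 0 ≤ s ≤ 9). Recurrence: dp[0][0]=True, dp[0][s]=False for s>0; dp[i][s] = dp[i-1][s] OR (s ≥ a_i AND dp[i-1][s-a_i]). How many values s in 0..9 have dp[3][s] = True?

i\s   0   1   2   3   4   5   6   7   8   9
  0   T   F   F   F   F   F   F   F   F   F
  1   T   F   F   F   F   F   F   T   F   F
  2   T   F   T   F   F   F   F   T   F   T
  3   T   F   T   F   T   F   T   T   F   T
  4   T   F   T   F   T   F   T   T   T   T

6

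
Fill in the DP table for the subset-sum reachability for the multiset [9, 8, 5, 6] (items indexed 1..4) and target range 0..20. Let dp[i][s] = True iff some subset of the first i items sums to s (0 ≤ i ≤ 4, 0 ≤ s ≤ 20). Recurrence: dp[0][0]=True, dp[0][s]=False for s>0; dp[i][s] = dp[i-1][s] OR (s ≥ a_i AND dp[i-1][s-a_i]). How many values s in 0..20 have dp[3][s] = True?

7

i\s   0   1   2   3   4   5   6   7   8   9  10  11  12  13  14  15  16  17  18  19  20
  0   T   F   F   F   F   F   F   F   F   F   F   F   F   F   F   F   F   F   F   F   F
  1   T   F   F   F   F   F   F   F   F   T   F   F   F   F   F   F   F   F   F   F   F
  2   T   F   F   F   F   F   F   F   T   T   F   F   F   F   F   F   F   T   F   F   F
  3   T   F   F   F   F   T   F   F   T   T   F   F   F   T   T   F   F   T   F   F   F
  4   T   F   F   F   F   T   T   F   T   T   F   T   F   T   T   T   F   T   F   T   T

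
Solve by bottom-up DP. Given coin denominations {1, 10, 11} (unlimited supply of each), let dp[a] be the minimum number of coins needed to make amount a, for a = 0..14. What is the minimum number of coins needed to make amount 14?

4

 a  0  1  2  3  4  5  6  7  8  9 10 11 12 13 14
dp  0  1  2  3  4  5  6  7  8  9  1  1  2  3  4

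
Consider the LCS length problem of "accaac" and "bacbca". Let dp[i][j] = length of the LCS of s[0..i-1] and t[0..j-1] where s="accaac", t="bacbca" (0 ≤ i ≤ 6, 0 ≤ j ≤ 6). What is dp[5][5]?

   ''  b  a  c  b  c  a
''  0  0  0  0  0  0  0
 a  0  0  1  1  1  1  1
 c  0  0  1  2  2  2  2
 c  0  0  1  2  2  3  3
 a  0  0  1  2  2  3  4
 a  0  0  1  2  2  3  4
 c  0  0  1  2  2  3  4

3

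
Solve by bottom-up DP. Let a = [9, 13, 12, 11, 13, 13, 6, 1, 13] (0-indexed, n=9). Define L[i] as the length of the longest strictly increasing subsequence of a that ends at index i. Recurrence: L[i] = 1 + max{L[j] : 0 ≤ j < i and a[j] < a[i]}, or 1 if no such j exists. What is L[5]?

   i    0    1    2    3    4    5    6    7    8
a[i]    9   13   12   11   13   13    6    1   13
L[i]    1    2    2    2    3    3    1    1    3

3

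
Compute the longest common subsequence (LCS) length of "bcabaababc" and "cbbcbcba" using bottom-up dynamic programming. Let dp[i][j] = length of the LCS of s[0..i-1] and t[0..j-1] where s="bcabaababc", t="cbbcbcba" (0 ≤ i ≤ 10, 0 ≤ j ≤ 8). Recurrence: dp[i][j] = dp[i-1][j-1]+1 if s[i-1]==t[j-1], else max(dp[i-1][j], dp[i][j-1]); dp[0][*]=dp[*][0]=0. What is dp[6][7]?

3

   ''  c  b  b  c  b  c  b  a
''  0  0  0  0  0  0  0  0  0
 b  0  0  1  1  1  1  1  1  1
 c  0  1  1  1  2  2  2  2  2
 a  0  1  1  1  2  2  2  2  3
 b  0  1  2  2  2  3  3  3  3
 a  0  1  2  2  2  3  3  3  4
 a  0  1  2  2  2  3  3  3  4
 b  0  1  2  3  3  3  3  4  4
 a  0  1  2  3  3  3  3  4  5
 b  0  1  2  3  3  4  4  4  5
 c  0  1  2  3  4  4  5  5  5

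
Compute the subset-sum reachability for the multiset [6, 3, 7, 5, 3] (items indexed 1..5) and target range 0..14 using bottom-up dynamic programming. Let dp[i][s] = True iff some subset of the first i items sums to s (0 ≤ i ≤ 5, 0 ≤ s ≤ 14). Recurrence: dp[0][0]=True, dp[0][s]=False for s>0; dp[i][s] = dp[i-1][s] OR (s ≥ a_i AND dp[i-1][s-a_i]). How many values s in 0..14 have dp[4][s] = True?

12

i\s   0   1   2   3   4   5   6   7   8   9  10  11  12  13  14
  0   T   F   F   F   F   F   F   F   F   F   F   F   F   F   F
  1   T   F   F   F   F   F   T   F   F   F   F   F   F   F   F
  2   T   F   F   T   F   F   T   F   F   T   F   F   F   F   F
  3   T   F   F   T   F   F   T   T   F   T   T   F   F   T   F
  4   T   F   F   T   F   T   T   T   T   T   T   T   T   T   T
  5   T   F   F   T   F   T   T   T   T   T   T   T   T   T   T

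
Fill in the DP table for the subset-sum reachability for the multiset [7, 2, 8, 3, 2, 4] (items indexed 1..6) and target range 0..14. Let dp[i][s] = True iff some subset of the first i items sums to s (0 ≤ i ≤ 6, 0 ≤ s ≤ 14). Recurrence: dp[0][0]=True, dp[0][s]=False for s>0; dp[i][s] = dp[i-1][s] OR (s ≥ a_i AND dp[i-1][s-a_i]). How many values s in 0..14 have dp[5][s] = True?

i\s   0   1   2   3   4   5   6   7   8   9  10  11  12  13  14
  0   T   F   F   F   F   F   F   F   F   F   F   F   F   F   F
  1   T   F   F   F   F   F   F   T   F   F   F   F   F   F   F
  2   T   F   T   F   F   F   F   T   F   T   F   F   F   F   F
  3   T   F   T   F   F   F   F   T   T   T   T   F   F   F   F
  4   T   F   T   T   F   T   F   T   T   T   T   T   T   T   F
  5   T   F   T   T   T   T   F   T   T   T   T   T   T   T   T
  6   T   F   T   T   T   T   T   T   T   T   T   T   T   T   T

13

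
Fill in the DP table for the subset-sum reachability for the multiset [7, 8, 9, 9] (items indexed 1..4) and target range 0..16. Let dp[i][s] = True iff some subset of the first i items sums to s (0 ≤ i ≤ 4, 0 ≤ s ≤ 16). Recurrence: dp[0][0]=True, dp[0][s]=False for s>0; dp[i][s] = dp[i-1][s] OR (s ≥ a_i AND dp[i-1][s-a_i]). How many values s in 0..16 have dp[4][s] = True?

i\s   0   1   2   3   4   5   6   7   8   9  10  11  12  13  14  15  16
  0   T   F   F   F   F   F   F   F   F   F   F   F   F   F   F   F   F
  1   T   F   F   F   F   F   F   T   F   F   F   F   F   F   F   F   F
  2   T   F   F   F   F   F   F   T   T   F   F   F   F   F   F   T   F
  3   T   F   F   F   F   F   F   T   T   T   F   F   F   F   F   T   T
  4   T   F   F   F   F   F   F   T   T   T   F   F   F   F   F   T   T

6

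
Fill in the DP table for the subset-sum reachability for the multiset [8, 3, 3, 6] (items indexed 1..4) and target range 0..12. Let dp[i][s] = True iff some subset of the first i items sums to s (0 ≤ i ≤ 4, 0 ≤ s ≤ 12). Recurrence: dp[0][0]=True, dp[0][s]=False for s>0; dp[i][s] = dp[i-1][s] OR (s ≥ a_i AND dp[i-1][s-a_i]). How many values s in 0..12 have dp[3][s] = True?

5

i\s   0   1   2   3   4   5   6   7   8   9  10  11  12
  0   T   F   F   F   F   F   F   F   F   F   F   F   F
  1   T   F   F   F   F   F   F   F   T   F   F   F   F
  2   T   F   F   T   F   F   F   F   T   F   F   T   F
  3   T   F   F   T   F   F   T   F   T   F   F   T   F
  4   T   F   F   T   F   F   T   F   T   T   F   T   T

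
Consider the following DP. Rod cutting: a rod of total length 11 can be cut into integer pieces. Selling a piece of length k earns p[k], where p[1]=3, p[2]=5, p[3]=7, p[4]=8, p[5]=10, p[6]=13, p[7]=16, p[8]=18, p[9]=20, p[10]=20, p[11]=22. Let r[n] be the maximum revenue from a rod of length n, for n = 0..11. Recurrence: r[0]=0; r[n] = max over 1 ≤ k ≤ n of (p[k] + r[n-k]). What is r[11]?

33

   n    0    1    2    3    4    5    6    7    8    9   10   11
r[n]    0    3    6    9   12   15   18   21   24   27   30   33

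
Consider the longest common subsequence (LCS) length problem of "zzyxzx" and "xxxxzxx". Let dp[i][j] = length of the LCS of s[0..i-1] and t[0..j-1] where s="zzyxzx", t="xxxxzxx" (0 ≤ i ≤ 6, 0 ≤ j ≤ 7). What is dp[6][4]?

2

   ''  x  x  x  x  z  x  x
''  0  0  0  0  0  0  0  0
 z  0  0  0  0  0  1  1  1
 z  0  0  0  0  0  1  1  1
 y  0  0  0  0  0  1  1  1
 x  0  1  1  1  1  1  2  2
 z  0  1  1  1  1  2  2  2
 x  0  1  2  2  2  2  3  3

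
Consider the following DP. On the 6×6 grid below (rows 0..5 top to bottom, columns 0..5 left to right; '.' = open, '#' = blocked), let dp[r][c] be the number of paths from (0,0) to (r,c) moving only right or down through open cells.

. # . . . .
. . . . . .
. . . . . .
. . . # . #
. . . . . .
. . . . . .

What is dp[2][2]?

r\c   0   1   2   3   4   5
  0   1   0   0   0   0   0
  1   1   1   1   1   1   1
  2   1   2   3   4   5   6
  3   1   3   6   0   5   0
  4   1   4  10  10  15  15
  5   1   5  15  25  40  55

3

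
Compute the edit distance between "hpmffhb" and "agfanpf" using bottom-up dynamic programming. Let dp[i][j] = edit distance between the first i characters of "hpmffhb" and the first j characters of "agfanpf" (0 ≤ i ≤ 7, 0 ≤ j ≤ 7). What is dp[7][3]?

   ''  a  g  f  a  n  p  f
''  0  1  2  3  4  5  6  7
 h  1  1  2  3  4  5  6  7
 p  2  2  2  3  4  5  5  6
 m  3  3  3  3  4  5  6  6
 f  4  4  4  3  4  5  6  6
 f  5  5  5  4  4  5  6  6
 h  6  6  6  5  5  5  6  7
 b  7  7  7  6  6  6  6  7

6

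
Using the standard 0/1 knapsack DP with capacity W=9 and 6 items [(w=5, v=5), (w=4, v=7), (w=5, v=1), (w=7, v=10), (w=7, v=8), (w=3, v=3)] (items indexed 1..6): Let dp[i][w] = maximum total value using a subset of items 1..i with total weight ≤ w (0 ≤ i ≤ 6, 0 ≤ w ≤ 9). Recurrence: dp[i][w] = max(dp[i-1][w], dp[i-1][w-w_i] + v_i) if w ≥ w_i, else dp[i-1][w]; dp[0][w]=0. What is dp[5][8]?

10

i\w   0   1   2   3   4   5   6   7   8   9
  0   0   0   0   0   0   0   0   0   0   0
  1   0   0   0   0   0   5   5   5   5   5
  2   0   0   0   0   7   7   7   7   7  12
  3   0   0   0   0   7   7   7   7   7  12
  4   0   0   0   0   7   7   7  10  10  12
  5   0   0   0   0   7   7   7  10  10  12
  6   0   0   0   3   7   7   7  10  10  12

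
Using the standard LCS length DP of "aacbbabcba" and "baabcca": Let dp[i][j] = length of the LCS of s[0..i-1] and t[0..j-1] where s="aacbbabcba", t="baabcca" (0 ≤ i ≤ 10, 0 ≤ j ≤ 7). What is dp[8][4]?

3

   ''  b  a  a  b  c  c  a
''  0  0  0  0  0  0  0  0
 a  0  0  1  1  1  1  1  1
 a  0  0  1  2  2  2  2  2
 c  0  0  1  2  2  3  3  3
 b  0  1  1  2  3  3  3  3
 b  0  1  1  2  3  3  3  3
 a  0  1  2  2  3  3  3  4
 b  0  1  2  2  3  3  3  4
 c  0  1  2  2  3  4  4  4
 b  0  1  2  2  3  4  4  4
 a  0  1  2  3  3  4  4  5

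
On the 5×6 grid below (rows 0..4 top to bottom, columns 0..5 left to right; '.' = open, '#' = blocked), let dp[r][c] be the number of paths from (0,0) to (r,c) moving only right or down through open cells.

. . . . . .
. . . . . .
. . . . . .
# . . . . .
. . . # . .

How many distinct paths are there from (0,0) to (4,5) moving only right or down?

r\c   0   1   2   3   4   5
  0   1   1   1   1   1   1
  1   1   2   3   4   5   6
  2   1   3   6  10  15  21
  3   0   3   9  19  34  55
  4   0   3  12   0  34  89

89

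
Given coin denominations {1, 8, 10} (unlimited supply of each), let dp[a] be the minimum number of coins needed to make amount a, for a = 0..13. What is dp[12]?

 a  0  1  2  3  4  5  6  7  8  9 10 11 12 13
dp  0  1  2  3  4  5  6  7  1  2  1  2  3  4

3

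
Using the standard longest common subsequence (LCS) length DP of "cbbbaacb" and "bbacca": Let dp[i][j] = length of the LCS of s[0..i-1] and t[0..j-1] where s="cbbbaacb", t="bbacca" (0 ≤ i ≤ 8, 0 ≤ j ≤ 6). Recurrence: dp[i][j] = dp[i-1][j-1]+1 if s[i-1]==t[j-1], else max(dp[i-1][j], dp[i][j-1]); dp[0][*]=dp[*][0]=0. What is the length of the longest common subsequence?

4

   ''  b  b  a  c  c  a
''  0  0  0  0  0  0  0
 c  0  0  0  0  1  1  1
 b  0  1  1  1  1  1  1
 b  0  1  2  2  2  2  2
 b  0  1  2  2  2  2  2
 a  0  1  2  3  3  3  3
 a  0  1  2  3  3  3  4
 c  0  1  2  3  4  4  4
 b  0  1  2  3  4  4  4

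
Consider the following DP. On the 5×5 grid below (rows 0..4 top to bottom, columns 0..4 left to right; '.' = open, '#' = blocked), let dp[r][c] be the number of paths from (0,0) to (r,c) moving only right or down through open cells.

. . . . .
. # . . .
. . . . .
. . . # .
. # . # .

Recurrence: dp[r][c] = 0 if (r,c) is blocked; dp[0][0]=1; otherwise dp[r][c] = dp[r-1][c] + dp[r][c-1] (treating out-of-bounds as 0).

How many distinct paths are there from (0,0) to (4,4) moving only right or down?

7

r\c   0   1   2   3   4
  0   1   1   1   1   1
  1   1   0   1   2   3
  2   1   1   2   4   7
  3   1   2   4   0   7
  4   1   0   4   0   7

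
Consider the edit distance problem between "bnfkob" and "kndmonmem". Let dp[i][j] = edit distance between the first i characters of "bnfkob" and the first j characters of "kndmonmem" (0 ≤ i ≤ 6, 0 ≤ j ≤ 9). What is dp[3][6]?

5

   ''  k  n  d  m  o  n  m  e  m
''  0  1  2  3  4  5  6  7  8  9
 b  1  1  2  3  4  5  6  7  8  9
 n  2  2  1  2  3  4  5  6  7  8
 f  3  3  2  2  3  4  5  6  7  8
 k  4  3  3  3  3  4  5  6  7  8
 o  5  4  4  4  4  3  4  5  6  7
 b  6  5  5  5  5  4  4  5  6  7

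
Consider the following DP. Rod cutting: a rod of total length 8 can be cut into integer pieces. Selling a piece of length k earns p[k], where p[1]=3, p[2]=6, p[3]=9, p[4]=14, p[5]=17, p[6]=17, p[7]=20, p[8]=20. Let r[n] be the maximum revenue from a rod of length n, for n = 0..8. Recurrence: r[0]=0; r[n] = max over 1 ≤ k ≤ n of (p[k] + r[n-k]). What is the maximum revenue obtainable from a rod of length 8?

28

   n    0    1    2    3    4    5    6    7    8
r[n]    0    3    6    9   14   17   20   23   28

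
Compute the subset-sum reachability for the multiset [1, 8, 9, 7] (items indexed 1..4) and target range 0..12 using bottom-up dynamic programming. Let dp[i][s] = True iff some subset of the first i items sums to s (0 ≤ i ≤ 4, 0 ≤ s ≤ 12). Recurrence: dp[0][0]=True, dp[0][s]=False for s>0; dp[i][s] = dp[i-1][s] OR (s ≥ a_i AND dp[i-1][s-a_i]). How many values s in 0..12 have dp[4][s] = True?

i\s   0   1   2   3   4   5   6   7   8   9  10  11  12
  0   T   F   F   F   F   F   F   F   F   F   F   F   F
  1   T   T   F   F   F   F   F   F   F   F   F   F   F
  2   T   T   F   F   F   F   F   F   T   T   F   F   F
  3   T   T   F   F   F   F   F   F   T   T   T   F   F
  4   T   T   F   F   F   F   F   T   T   T   T   F   F

6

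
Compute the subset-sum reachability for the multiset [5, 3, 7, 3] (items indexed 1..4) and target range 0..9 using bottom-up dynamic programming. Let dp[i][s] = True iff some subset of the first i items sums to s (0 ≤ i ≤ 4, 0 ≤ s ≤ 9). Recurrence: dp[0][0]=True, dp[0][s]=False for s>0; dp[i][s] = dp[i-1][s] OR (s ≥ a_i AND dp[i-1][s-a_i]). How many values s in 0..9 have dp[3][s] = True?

5

i\s   0   1   2   3   4   5   6   7   8   9
  0   T   F   F   F   F   F   F   F   F   F
  1   T   F   F   F   F   T   F   F   F   F
  2   T   F   F   T   F   T   F   F   T   F
  3   T   F   F   T   F   T   F   T   T   F
  4   T   F   F   T   F   T   T   T   T   F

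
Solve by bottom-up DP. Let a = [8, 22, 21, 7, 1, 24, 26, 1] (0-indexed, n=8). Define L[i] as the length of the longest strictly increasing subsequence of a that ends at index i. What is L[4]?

1

   i    0    1    2    3    4    5    6    7
a[i]    8   22   21    7    1   24   26    1
L[i]    1    2    2    1    1    3    4    1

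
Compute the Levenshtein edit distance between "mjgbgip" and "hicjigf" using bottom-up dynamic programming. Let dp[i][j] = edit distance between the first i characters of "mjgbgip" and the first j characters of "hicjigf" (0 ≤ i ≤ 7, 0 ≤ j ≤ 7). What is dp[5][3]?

5

   ''  h  i  c  j  i  g  f
''  0  1  2  3  4  5  6  7
 m  1  1  2  3  4  5  6  7
 j  2  2  2  3  3  4  5  6
 g  3  3  3  3  4  4  4  5
 b  4  4  4  4  4  5  5  5
 g  5  5  5  5  5  5  5  6
 i  6  6  5  6  6  5  6  6
 p  7  7  6  6  7  6  6  7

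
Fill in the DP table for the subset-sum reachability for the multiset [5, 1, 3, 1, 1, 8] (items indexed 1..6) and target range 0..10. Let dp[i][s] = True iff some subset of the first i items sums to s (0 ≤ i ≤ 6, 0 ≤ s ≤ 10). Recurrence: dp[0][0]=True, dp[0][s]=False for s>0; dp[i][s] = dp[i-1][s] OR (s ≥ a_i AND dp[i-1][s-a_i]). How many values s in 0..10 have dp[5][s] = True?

i\s   0   1   2   3   4   5   6   7   8   9  10
  0   T   F   F   F   F   F   F   F   F   F   F
  1   T   F   F   F   F   T   F   F   F   F   F
  2   T   T   F   F   F   T   T   F   F   F   F
  3   T   T   F   T   T   T   T   F   T   T   F
  4   T   T   T   T   T   T   T   T   T   T   T
  5   T   T   T   T   T   T   T   T   T   T   T
  6   T   T   T   T   T   T   T   T   T   T   T

11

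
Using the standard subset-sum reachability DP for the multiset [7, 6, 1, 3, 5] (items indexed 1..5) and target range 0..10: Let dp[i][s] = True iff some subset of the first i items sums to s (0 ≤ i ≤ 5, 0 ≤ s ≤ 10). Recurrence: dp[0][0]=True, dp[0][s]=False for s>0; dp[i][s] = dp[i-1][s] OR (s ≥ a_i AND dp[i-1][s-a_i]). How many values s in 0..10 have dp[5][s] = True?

i\s   0   1   2   3   4   5   6   7   8   9  10
  0   T   F   F   F   F   F   F   F   F   F   F
  1   T   F   F   F   F   F   F   T   F   F   F
  2   T   F   F   F   F   F   T   T   F   F   F
  3   T   T   F   F   F   F   T   T   T   F   F
  4   T   T   F   T   T   F   T   T   T   T   T
  5   T   T   F   T   T   T   T   T   T   T   T

10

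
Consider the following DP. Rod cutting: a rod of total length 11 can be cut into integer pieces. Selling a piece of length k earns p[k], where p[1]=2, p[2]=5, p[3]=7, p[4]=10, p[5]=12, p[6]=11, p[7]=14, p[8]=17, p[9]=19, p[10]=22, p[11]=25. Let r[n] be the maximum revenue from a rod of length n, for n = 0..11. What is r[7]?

17

   n    0    1    2    3    4    5    6    7    8    9   10   11
r[n]    0    2    5    7   10   12   15   17   20   22   25   27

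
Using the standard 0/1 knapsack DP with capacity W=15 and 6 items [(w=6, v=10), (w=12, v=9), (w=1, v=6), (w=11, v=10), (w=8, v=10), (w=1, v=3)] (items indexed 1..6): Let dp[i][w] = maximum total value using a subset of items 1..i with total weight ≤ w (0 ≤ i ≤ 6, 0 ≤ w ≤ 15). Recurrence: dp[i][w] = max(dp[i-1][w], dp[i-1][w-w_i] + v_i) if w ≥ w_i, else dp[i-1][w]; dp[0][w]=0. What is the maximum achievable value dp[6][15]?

i\w   0   1   2   3   4   5   6   7   8   9  10  11  12  13  14  15
  0   0   0   0   0   0   0   0   0   0   0   0   0   0   0   0   0
  1   0   0   0   0   0   0  10  10  10  10  10  10  10  10  10  10
  2   0   0   0   0   0   0  10  10  10  10  10  10  10  10  10  10
  3   0   6   6   6   6   6  10  16  16  16  16  16  16  16  16  16
  4   0   6   6   6   6   6  10  16  16  16  16  16  16  16  16  16
  5   0   6   6   6   6   6  10  16  16  16  16  16  16  16  20  26
  6   0   6   9   9   9   9  10  16  19  19  19  19  19  19  20  26

26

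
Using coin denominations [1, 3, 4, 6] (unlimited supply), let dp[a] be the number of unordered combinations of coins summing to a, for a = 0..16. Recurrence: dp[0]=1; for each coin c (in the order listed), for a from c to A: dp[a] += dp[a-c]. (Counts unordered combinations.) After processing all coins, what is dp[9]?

after  coin     0     1     2     3     4     5     6     7     8     9    10    11    12    13    14    15    16
          1     1     1     1     1     1     1     1     1     1     1     1     1     1     1     1     1     1
          3     1     1     1     2     2     2     3     3     3     4     4     4     5     5     5     6     6
          4     1     1     1     2     3     3     4     5     6     7     8     9    11    12    13    15    17
          6     1     1     1     2     3     3     5     6     7     9    11    12    16    18    20    24    28

9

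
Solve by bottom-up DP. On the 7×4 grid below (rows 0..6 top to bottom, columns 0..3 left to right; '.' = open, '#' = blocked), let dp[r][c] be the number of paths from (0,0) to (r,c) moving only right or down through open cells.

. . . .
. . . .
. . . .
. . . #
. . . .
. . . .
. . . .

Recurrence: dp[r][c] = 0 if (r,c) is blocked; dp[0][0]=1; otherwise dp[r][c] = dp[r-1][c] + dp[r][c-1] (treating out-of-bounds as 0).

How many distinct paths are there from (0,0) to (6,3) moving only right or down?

r\c   0   1   2   3
  0   1   1   1   1
  1   1   2   3   4
  2   1   3   6  10
  3   1   4  10   0
  4   1   5  15  15
  5   1   6  21  36
  6   1   7  28  64

64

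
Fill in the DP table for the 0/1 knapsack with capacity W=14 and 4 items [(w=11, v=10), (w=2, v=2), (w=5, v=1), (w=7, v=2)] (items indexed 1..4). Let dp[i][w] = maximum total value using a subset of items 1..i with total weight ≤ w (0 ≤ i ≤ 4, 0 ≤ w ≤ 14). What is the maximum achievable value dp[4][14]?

12

i\w   0   1   2   3   4   5   6   7   8   9  10  11  12  13  14
  0   0   0   0   0   0   0   0   0   0   0   0   0   0   0   0
  1   0   0   0   0   0   0   0   0   0   0   0  10  10  10  10
  2   0   0   2   2   2   2   2   2   2   2   2  10  10  12  12
  3   0   0   2   2   2   2   2   3   3   3   3  10  10  12  12
  4   0   0   2   2   2   2   2   3   3   4   4  10  10  12  12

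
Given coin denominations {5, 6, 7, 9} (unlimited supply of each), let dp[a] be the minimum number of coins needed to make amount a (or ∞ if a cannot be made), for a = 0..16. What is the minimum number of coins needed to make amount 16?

2

 a  0  1  2  3  4  5  6  7  8  9 10 11 12 13 14 15 16
dp  0  -  -  -  -  1  1  1  -  1  2  2  2  2  2  2  2
(- denotes ∞ / unreachable)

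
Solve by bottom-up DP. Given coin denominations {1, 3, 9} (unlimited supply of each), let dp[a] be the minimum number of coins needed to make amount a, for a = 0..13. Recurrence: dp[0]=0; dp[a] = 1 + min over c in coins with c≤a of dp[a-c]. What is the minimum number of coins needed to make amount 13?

 a  0  1  2  3  4  5  6  7  8  9 10 11 12 13
dp  0  1  2  1  2  3  2  3  4  1  2  3  2  3

3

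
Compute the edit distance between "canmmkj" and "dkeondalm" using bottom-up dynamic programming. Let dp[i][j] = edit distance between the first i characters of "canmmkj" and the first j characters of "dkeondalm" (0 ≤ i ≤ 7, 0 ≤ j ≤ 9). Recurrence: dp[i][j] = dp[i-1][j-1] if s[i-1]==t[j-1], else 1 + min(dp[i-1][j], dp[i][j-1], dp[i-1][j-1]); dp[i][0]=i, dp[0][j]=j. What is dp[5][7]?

   ''  d  k  e  o  n  d  a  l  m
''  0  1  2  3  4  5  6  7  8  9
 c  1  1  2  3  4  5  6  7  8  9
 a  2  2  2  3  4  5  6  6  7  8
 n  3  3  3  3  4  4  5  6  7  8
 m  4  4  4  4  4  5  5  6  7  7
 m  5  5  5  5  5  5  6  6  7  7
 k  6  6  5  6  6  6  6  7  7  8
 j  7  7  6  6  7  7  7  7  8  8

6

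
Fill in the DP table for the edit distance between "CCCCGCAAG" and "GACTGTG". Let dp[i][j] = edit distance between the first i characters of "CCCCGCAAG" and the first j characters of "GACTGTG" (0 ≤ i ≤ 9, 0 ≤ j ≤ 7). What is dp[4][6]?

   ''  G  A  C  T  G  T  G
''  0  1  2  3  4  5  6  7
 C  1  1  2  2  3  4  5  6
 C  2  2  2  2  3  4  5  6
 C  3  3  3  2  3  4  5  6
 C  4  4  4  3  3  4  5  6
 G  5  4  5  4  4  3  4  5
 C  6  5  5  5  5  4  4  5
 A  7  6  5  6  6  5  5  5
 A  8  7  6  6  7  6  6  6
 G  9  8  7  7  7  7  7  6

5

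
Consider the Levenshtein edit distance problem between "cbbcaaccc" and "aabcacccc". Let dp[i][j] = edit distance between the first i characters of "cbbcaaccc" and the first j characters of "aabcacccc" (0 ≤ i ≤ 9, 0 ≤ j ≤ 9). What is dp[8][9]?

   ''  a  a  b  c  a  c  c  c  c
''  0  1  2  3  4  5  6  7  8  9
 c  1  1  2  3  3  4  5  6  7  8
 b  2  2  2  2  3  4  5  6  7  8
 b  3  3  3  2  3  4  5  6  7  8
 c  4  4  4  3  2  3  4  5  6  7
 a  5  4  4  4  3  2  3  4  5  6
 a  6  5  4  5  4  3  3  4  5  6
 c  7  6  5  5  5  4  3  3  4  5
 c  8  7  6  6  5  5  4  3  3  4
 c  9  8  7  7  6  6  5  4  3  3

4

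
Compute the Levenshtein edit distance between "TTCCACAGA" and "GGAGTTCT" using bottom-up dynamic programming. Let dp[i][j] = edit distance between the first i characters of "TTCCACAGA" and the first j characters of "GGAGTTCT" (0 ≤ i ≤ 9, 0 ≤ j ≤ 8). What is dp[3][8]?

   ''  G  G  A  G  T  T  C  T
''  0  1  2  3  4  5  6  7  8
 T  1  1  2  3  4  4  5  6  7
 T  2  2  2  3  4  4  4  5  6
 C  3  3  3  3  4  5  5  4  5
 C  4  4  4  4  4  5  6  5  5
 A  5  5  5  4  5  5  6  6  6
 C  6  6  6  5  5  6  6  6  7
 A  7  7  7  6  6  6  7  7  7
 G  8  7  7  7  6  7  7  8  8
 A  9  8  8  7  7  7  8  8  9

5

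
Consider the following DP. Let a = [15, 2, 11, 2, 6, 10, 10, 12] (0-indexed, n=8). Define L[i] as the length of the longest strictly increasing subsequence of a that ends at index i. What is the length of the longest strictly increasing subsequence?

   i    0    1    2    3    4    5    6    7
a[i]   15    2   11    2    6   10   10   12
L[i]    1    1    2    1    2    3    3    4

4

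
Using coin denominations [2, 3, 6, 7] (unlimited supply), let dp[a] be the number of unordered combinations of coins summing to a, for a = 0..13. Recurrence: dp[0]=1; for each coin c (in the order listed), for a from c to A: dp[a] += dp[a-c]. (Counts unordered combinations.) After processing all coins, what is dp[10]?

4

after  coin     0     1     2     3     4     5     6     7     8     9    10    11    12    13
          2     1     0     1     0     1     0     1     0     1     0     1     0     1     0
          3     1     0     1     1     1     1     2     1     2     2     2     2     3     2
          6     1     0     1     1     1     1     3     1     3     3     3     3     6     3
          7     1     0     1     1     1     1     3     2     3     4     4     4     7     6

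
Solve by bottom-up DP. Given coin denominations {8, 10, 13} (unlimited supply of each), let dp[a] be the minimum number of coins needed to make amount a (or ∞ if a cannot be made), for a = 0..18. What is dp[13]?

 a  0  1  2  3  4  5  6  7  8  9 10 11 12 13 14 15 16 17 18
dp  0  -  -  -  -  -  -  -  1  -  1  -  -  1  -  -  2  -  2
(- denotes ∞ / unreachable)

1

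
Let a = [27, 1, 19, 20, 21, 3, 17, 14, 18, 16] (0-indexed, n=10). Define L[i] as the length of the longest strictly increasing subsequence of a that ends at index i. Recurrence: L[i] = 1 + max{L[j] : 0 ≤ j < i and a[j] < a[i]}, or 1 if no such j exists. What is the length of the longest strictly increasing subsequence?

4

   i    0    1    2    3    4    5    6    7    8    9
a[i]   27    1   19   20   21    3   17   14   18   16
L[i]    1    1    2    3    4    2    3    3    4    4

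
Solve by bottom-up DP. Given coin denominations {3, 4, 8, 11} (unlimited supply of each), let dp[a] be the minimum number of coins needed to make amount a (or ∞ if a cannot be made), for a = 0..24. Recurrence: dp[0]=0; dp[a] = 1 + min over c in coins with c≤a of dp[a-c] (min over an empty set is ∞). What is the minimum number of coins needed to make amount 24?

3

 a  0  1  2  3  4  5  6  7  8  9 10 11 12 13 14 15 16 17 18 19 20 21 22 23 24
dp  0  -  -  1  1  -  2  2  1  3  3  1  2  4  2  2  2  3  3  2  3  4  2  3  3
(- denotes ∞ / unreachable)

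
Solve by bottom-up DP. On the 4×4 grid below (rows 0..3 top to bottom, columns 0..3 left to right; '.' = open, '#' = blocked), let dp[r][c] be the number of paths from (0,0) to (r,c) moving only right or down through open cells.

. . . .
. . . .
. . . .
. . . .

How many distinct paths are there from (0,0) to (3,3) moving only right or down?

20

r\c   0   1   2   3
  0   1   1   1   1
  1   1   2   3   4
  2   1   3   6  10
  3   1   4  10  20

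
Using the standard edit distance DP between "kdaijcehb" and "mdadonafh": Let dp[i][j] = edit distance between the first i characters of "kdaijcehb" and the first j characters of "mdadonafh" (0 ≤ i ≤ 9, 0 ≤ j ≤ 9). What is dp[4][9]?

   ''  m  d  a  d  o  n  a  f  h
''  0  1  2  3  4  5  6  7  8  9
 k  1  1  2  3  4  5  6  7  8  9
 d  2  2  1  2  3  4  5  6  7  8
 a  3  3  2  1  2  3  4  5  6  7
 i  4  4  3  2  2  3  4  5  6  7
 j  5  5  4  3  3  3  4  5  6  7
 c  6  6  5  4  4  4  4  5  6  7
 e  7  7  6  5  5  5  5  5  6  7
 h  8  8  7  6  6  6  6  6  6  6
 b  9  9  8  7  7  7  7  7  7  7

7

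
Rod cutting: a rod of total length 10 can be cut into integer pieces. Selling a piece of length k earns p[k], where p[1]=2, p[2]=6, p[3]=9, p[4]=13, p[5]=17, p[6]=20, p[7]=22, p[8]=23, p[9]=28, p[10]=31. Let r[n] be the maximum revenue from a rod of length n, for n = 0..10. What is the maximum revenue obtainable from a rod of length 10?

34

   n    0    1    2    3    4    5    6    7    8    9   10
r[n]    0    2    6    9   13   17   20   23   26   30   34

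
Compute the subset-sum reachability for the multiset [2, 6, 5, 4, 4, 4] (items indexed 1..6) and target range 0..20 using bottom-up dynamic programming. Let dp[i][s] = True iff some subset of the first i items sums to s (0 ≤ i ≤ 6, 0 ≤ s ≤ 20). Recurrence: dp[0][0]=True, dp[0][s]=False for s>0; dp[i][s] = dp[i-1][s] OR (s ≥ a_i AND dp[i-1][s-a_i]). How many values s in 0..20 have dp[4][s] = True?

14

i\s   0   1   2   3   4   5   6   7   8   9  10  11  12  13  14  15  16  17  18  19  20
  0   T   F   F   F   F   F   F   F   F   F   F   F   F   F   F   F   F   F   F   F   F
  1   T   F   T   F   F   F   F   F   F   F   F   F   F   F   F   F   F   F   F   F   F
  2   T   F   T   F   F   F   T   F   T   F   F   F   F   F   F   F   F   F   F   F   F
  3   T   F   T   F   F   T   T   T   T   F   F   T   F   T   F   F   F   F   F   F   F
  4   T   F   T   F   T   T   T   T   T   T   T   T   T   T   F   T   F   T   F   F   F
  5   T   F   T   F   T   T   T   T   T   T   T   T   T   T   T   T   T   T   F   T   F
  6   T   F   T   F   T   T   T   T   T   T   T   T   T   T   T   T   T   T   T   T   T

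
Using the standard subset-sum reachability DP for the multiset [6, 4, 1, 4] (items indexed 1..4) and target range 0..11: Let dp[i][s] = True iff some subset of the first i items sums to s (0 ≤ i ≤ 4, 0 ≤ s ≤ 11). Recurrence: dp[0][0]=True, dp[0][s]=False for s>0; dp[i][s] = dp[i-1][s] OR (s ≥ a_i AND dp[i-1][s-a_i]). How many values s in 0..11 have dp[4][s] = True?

10

i\s   0   1   2   3   4   5   6   7   8   9  10  11
  0   T   F   F   F   F   F   F   F   F   F   F   F
  1   T   F   F   F   F   F   T   F   F   F   F   F
  2   T   F   F   F   T   F   T   F   F   F   T   F
  3   T   T   F   F   T   T   T   T   F   F   T   T
  4   T   T   F   F   T   T   T   T   T   T   T   T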